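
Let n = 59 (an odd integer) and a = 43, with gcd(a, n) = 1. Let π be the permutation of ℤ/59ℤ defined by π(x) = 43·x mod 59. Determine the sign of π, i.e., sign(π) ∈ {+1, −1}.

Trace 32: π^k(32) = [32, 19, 50, 26, 56, 48, 58] for k=0..6.
The orbit structure of x ↦ 43x mod 59: 2 orbits of sizes [58, 1].
59 − 2 = 57 transpositions; sign(π) = (−1)^57 = -1.

-1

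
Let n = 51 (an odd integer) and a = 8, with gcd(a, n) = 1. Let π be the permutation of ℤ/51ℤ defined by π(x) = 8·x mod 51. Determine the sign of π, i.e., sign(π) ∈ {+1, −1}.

Start at x=32: 32 → 1 → 8 → 13 → 2 → 16 → 26 → … (one orbit).
π_8 has 8 disjoint cycles with lengths [8, 8, 8, 8, 8, 8, 2, 1] on {0,…,50}.
sign(π) = (−1)^{n − #cycles} = (−1)^{51−8} = (−1)^43 = -1.
Via Zolotarev, sign(π_{8}) = (8|51) = -1.

-1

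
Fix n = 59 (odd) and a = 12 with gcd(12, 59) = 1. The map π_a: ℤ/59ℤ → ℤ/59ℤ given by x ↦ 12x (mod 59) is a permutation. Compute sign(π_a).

Trace 45: π^k(45) = [45, 9, 49, 57, 35, 7, 25] for k=0..6.
Cycle type of π: 29×2 + 1; total 3 cycles.
sign(π) = (−1)^{n − #cycles} = (−1)^{59−3} = (−1)^56 = +1.
(12|59)_J = +1 (Zolotarev's lemma cross-check).

+1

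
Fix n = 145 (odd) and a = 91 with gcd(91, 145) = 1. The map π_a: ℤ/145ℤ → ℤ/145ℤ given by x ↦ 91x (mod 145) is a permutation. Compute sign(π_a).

Orbit of 111 under x↦91x: [111, 96, 36, 86, 141, 71, 81]… (length divides ord_145(91)).
Cycle lengths of π_91 on ℤ/145ℤ: [14, 14, 14, 14, 14, 14, 14, 14, 14, 14, 1, 1, 1, 1, 1]; 15 cycles in total.
With 15 cycles on 145 points, sign = (−1)^{145−15} = +1.

+1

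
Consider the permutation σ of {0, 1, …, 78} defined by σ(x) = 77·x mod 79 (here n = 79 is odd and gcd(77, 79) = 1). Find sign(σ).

-1

Start at x=69: 69 → 20 → 39 → 1 → 77 → 4 → 71 → … (one orbit).
2 cycles of lengths [78, 1].
79 − 2 = 77 transpositions; sign(π) = (−1)^77 = -1.
The Jacobi symbol (77|79) = -1 (Zolotarev) agrees.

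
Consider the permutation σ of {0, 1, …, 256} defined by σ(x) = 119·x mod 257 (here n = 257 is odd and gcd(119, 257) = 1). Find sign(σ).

-1

Start at x=99: 99 → 216 → 4 → 219 → 104 → 40 → 134 → … (one orbit).
The orbit structure of x ↦ 119x mod 257: 2 orbits of sizes [256, 1].
Σ(ℓ_i−1) = 257−2 = 255; sign = (−1)^255 = -1.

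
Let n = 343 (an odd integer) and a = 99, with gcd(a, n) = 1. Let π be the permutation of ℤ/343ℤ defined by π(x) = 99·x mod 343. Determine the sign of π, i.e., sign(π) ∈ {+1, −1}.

Trace 246: π^k(246) = [246, 1, 99, 197, 295, 50, 148] for k=0..6.
Cycle lengths of π_99 on ℤ/343ℤ: [7, 7, 7, 7, 7, 7, 7, 7, 7, 7, 7, 7, 7, 7, 7, 7, 7, 7, 7, 7, 7, 7, 7, 7, 7, 7, 7, 7, 7, 7, 7, 7, 7, 7, 7, 7, 7, 7, 7, 7, 7, 7, 1, 1, 1, 1, 1, 1, 1, 1, 1, 1, 1, 1, 1, 1, 1, 1, 1, 1, 1, 1, 1, 1, 1, 1, 1, 1, 1, 1, 1, 1, 1, 1, 1, 1, 1, 1, 1, 1, 1, 1, 1, 1, 1, 1, 1, 1, 1, 1, 1]; 91 cycles in total.
Σ(ℓ_i−1) = 343−91 = 252; sign = (−1)^252 = +1.
Zolotarev: (99|343) = +1, matching the cycle-count sign.

+1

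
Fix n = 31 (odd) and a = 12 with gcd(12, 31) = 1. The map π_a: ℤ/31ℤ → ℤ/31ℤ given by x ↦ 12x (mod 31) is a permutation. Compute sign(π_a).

Start at x=10: 10 → 27 → 14 → 13 → 1 → 12 → 20 → … (one orbit).
π_12 has 2 disjoint cycles with lengths [30, 1] on {0,…,30}.
n − c = 31 − 2 = 29; sign = (−1)^29 = -1.
Via Zolotarev, sign(π_{12}) = (12|31) = -1.

-1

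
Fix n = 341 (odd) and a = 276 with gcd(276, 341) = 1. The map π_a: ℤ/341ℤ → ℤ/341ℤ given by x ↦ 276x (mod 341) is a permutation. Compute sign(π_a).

+1

Trace 320: π^k(320) = [320, 1, 276, 133, 221, 298, 67] for k=0..6.
The orbit structure of x ↦ 276x mod 341: 33 orbits of sizes [15, 15, 15, 15, 15, 15, 15, 15, 15, 15, 15, 15, 15, 15, 15, 15, 15, 15, 15, 15, 15, 15, 1, 1, 1, 1, 1, 1, 1, 1, 1, 1, 1].
With 33 cycles on 341 points, sign = (−1)^{341−33} = +1.
(276|341)_J = +1 (Zolotarev's lemma cross-check).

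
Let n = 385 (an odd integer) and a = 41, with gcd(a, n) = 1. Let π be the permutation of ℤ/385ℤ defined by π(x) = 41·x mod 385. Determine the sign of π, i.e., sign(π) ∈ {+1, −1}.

+1

Trace 1: π^k(1) = [1, 41, 141, 6, 246, 76, 36] for k=0..6.
Cycle type of π: 10×35 + 2×15 + 1×5; total 55 cycles.
385 − 55 = 330 transpositions; sign(π) = (−1)^330 = +1.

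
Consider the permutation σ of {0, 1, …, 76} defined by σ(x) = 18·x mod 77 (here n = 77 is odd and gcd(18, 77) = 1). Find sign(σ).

-1

Orbit of 1 under x↦18x: [1, 18, 16, 57, 25, 65, 15]… (length divides ord_77(18)).
Cycle lengths of π_18 on ℤ/77ℤ: [30, 30, 10, 3, 3, 1]; 6 cycles in total.
77 − 6 = 71 transpositions; sign(π) = (−1)^71 = -1.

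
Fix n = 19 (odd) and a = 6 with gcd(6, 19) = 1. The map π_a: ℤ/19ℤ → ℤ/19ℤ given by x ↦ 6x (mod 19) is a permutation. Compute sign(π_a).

Orbit of 11 under x↦6x: [11, 9, 16, 1, 6, 17, 7]… (length divides ord_19(6)).
π_6 has 3 disjoint cycles with lengths [9, 9, 1] on {0,…,18}.
Σ(ℓ_i−1) = 19−3 = 16; sign = (−1)^16 = +1.
Zolotarev: (6|19) = +1, matching the cycle-count sign.

+1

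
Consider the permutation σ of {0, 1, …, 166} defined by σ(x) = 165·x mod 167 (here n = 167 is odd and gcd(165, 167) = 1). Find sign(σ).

Start at x=125: 125 → 84 → 166 → 2 → 163 → 8 → 151 → … (one orbit).
π_165 has 2 disjoint cycles with lengths [166, 1] on {0,…,166}.
sign(π) = (−1)^{n − #cycles} = (−1)^{167−2} = (−1)^165 = -1.
Check: (165/167) = -1 by Zolotarev.

-1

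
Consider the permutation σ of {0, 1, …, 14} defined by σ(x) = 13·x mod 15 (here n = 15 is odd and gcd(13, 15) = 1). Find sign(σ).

Start at x=4: 4 → 7 → 1 → 13 → 4 (one orbit).
π_13 has 6 disjoint cycles with lengths [4, 4, 4, 1, 1, 1] on {0,…,14}.
With 6 cycles on 15 points, sign = (−1)^{15−6} = -1.
(13|15)_J = -1 (Zolotarev's lemma cross-check).

-1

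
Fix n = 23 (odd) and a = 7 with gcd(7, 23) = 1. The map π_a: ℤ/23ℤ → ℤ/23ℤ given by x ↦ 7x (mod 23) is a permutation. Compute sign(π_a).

-1

Orbit of 14 under x↦7x: [14, 6, 19, 18, 11, 8, 10]… (length divides ord_23(7)).
Cycle lengths of π_7 on ℤ/23ℤ: [22, 1]; 2 cycles in total.
With 2 cycles on 23 points, sign = (−1)^{23−2} = -1.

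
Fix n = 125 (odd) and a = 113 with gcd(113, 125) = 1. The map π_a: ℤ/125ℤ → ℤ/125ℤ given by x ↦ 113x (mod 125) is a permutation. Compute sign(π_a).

Start at x=26: 26 → 63 → 119 → 72 → 11 → 118 → 84 → … (one orbit).
Cycle lengths of π_113 on ℤ/125ℤ: [100, 20, 4, 1]; 4 cycles in total.
n − c = 125 − 4 = 121; sign = (−1)^121 = -1.
The Jacobi symbol (113|125) = -1 (Zolotarev) agrees.

-1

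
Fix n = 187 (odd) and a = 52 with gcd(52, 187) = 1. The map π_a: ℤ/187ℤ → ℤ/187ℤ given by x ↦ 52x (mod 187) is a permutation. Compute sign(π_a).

-1

Trace 52: π^k(52) = [52, 86, 171, 103, 120, 69, 35] for k=0..6.
π_52 has 34 disjoint cycles with lengths [10, 10, 10, 10, 10, 10, 10, 10, 10, 10, 10, 10, 10, 10, 10, 10, 10, 1, 1, 1, 1, 1, 1, 1, 1, 1, 1, 1, 1, 1, 1, 1, 1, 1] on {0,…,186}.
With 34 cycles on 187 points, sign = (−1)^{187−34} = -1.
The Jacobi symbol (52|187) = -1 (Zolotarev) agrees.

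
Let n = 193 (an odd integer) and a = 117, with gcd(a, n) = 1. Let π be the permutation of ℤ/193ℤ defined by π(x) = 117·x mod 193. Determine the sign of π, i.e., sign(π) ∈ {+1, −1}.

-1

Orbit of 64 under x↦117x: [64, 154, 69, 160, 192, 76, 14]… (length divides ord_193(117)).
Cycle type of π: 64×3 + 1; total 4 cycles.
sign(π) = (−1)^{n − #cycles} = (−1)^{193−4} = (−1)^189 = -1.
Check: (117/193) = -1 by Zolotarev.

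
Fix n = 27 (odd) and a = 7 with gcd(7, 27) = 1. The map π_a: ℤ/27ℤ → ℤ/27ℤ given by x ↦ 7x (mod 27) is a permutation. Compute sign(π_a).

Start at x=19: 19 → 25 → 13 → 10 → 16 → 4 → 1 → … (one orbit).
π_7 has 7 disjoint cycles with lengths [9, 9, 3, 3, 1, 1, 1] on {0,…,26}.
7 cycles on 27: each ℓ→(−1)^(ℓ−1), product (−1)^20 = +1.
Via Zolotarev, sign(π_{7}) = (7|27) = +1.

+1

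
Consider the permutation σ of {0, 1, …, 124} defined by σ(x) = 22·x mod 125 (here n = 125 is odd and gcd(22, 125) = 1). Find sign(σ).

-1

Start at x=84: 84 → 98 → 31 → 57 → 4 → 88 → 61 → … (one orbit).
Decompose π into cycles: lengths [100, 20, 4, 1] (4 cycles, including the fixed point 0).
With 4 cycles on 125 points, sign = (−1)^{125−4} = -1.
The Jacobi symbol (22|125) = -1 (Zolotarev) agrees.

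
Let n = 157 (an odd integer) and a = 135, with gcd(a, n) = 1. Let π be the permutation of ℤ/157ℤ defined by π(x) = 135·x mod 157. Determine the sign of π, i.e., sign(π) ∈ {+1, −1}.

-1

Start at x=13: 13 → 28 → 12 → 50 → 156 → 22 → 144 → … (one orbit).
Decompose π into cycles: lengths [12, 12, 12, 12, 12, 12, 12, 12, 12, 12, 12, 12, 12, 1] (14 cycles, including the fixed point 0).
With 14 cycles on 157 points, sign = (−1)^{157−14} = -1.
(135|157)_J = -1 (Zolotarev's lemma cross-check).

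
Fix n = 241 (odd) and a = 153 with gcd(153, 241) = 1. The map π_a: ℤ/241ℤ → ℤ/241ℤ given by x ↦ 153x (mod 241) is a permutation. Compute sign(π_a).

-1

Start at x=19: 19 → 15 → 126 → 239 → 176 → 177 → 89 → … (one orbit).
Cycle lengths of π_153 on ℤ/241ℤ: [48, 48, 48, 48, 48, 1]; 6 cycles in total.
With 6 cycles on 241 points, sign = (−1)^{241−6} = -1.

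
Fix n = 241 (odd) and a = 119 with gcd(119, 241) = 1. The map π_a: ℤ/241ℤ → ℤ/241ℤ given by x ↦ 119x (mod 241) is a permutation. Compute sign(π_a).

+1

Trace 98: π^k(98) = [98, 94, 100, 91, 225, 24, 205] for k=0..6.
Cycle lengths of π_119 on ℤ/241ℤ: [15, 15, 15, 15, 15, 15, 15, 15, 15, 15, 15, 15, 15, 15, 15, 15, 1]; 17 cycles in total.
n − c = 241 − 17 = 224; sign = (−1)^224 = +1.
The Jacobi symbol (119|241) = +1 (Zolotarev) agrees.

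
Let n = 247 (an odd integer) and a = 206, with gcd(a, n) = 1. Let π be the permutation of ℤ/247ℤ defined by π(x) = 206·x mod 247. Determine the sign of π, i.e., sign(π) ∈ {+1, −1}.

Start at x=16: 16 → 85 → 220 → 119 → 61 → 216 → 36 → … (one orbit).
Decompose π into cycles: lengths [36, 36, 36, 36, 36, 36, 12, 9, 9, 1] (10 cycles, including the fixed point 0).
Σ(ℓ_i−1) = 247−10 = 237; sign = (−1)^237 = -1.
(206|247)_J = -1 (Zolotarev's lemma cross-check).

-1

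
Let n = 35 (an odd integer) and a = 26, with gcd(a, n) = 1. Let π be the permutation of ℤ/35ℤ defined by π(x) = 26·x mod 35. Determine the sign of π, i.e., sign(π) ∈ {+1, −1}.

-1

Trace 31: π^k(31) = [31, 1, 26, 11, 6, 16] for k=0..5.
The orbit structure of x ↦ 26x mod 35: 10 orbits of sizes [6, 6, 6, 6, 6, 1, 1, 1, 1, 1].
With 10 cycles on 35 points, sign = (−1)^{35−10} = -1.
Check: (26/35) = -1 by Zolotarev.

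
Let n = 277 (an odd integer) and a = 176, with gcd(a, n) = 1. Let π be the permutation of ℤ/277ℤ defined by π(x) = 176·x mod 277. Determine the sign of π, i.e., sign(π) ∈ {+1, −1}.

-1

Orbit of 20 under x↦176x: [20, 196, 148, 10, 98, 74, 5]… (length divides ord_277(176)).
Cycle lengths of π_176 on ℤ/277ℤ: [276, 1]; 2 cycles in total.
277 − 2 = 275 transpositions; sign(π) = (−1)^275 = -1.
(176|277)_J = -1 (Zolotarev's lemma cross-check).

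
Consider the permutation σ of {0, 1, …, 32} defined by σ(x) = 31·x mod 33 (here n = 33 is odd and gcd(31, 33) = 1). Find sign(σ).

+1

Start at x=1: 1 → 31 → 4 → 25 → 16 → 1 (one orbit).
The orbit structure of x ↦ 31x mod 33: 9 orbits of sizes [5, 5, 5, 5, 5, 5, 1, 1, 1].
9 cycles on 33: each ℓ→(−1)^(ℓ−1), product (−1)^24 = +1.
The Jacobi symbol (31|33) = +1 (Zolotarev) agrees.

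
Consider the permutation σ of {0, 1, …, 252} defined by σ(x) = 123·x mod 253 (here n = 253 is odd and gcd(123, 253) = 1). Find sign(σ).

Start at x=169: 169 → 41 → 236 → 186 → 108 → 128 → 58 → … (one orbit).
The orbit structure of x ↦ 123x mod 253: 6 orbits of sizes [110, 110, 11, 11, 10, 1].
sign(π) = (−1)^{n − #cycles} = (−1)^{253−6} = (−1)^247 = -1.
(123|253)_J = -1 (Zolotarev's lemma cross-check).

-1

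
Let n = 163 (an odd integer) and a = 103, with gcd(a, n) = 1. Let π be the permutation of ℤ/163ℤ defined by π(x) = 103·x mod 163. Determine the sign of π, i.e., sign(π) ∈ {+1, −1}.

Start at x=55: 55 → 123 → 118 → 92 → 22 → 147 → 145 → … (one orbit).
Cycle lengths of π_103 on ℤ/163ℤ: [162, 1]; 2 cycles in total.
Σ(ℓ_i−1) = 163−2 = 161; sign = (−1)^161 = -1.
Check: (103/163) = -1 by Zolotarev.

-1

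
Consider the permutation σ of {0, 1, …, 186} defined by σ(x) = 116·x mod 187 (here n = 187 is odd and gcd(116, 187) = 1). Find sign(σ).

+1

Orbit of 79 under x↦116x: [79, 1, 116, 179, 7, 64, 131]… (length divides ord_187(116)).
Cycle lengths of π_116 on ℤ/187ℤ: [80, 80, 16, 10, 1]; 5 cycles in total.
5 cycles on 187: each ℓ→(−1)^(ℓ−1), product (−1)^182 = +1.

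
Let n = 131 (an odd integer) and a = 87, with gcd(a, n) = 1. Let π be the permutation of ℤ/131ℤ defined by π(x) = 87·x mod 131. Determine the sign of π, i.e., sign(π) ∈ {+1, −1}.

Orbit of 84 under x↦87x: [84, 103, 53, 26, 35, 32, 33]… (length divides ord_131(87)).
Cycle type of π: 130 + 1; total 2 cycles.
Σ(ℓ_i−1) = 131−2 = 129; sign = (−1)^129 = -1.

-1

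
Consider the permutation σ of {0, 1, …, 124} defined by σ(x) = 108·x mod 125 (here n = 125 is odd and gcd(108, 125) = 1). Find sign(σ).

Trace 1: π^k(1) = [1, 108, 39, 87, 21, 18, 69] for k=0..6.
4 cycles of lengths [100, 20, 4, 1].
sign(π) = (−1)^{n − #cycles} = (−1)^{125−4} = (−1)^121 = -1.
The Jacobi symbol (108|125) = -1 (Zolotarev) agrees.

-1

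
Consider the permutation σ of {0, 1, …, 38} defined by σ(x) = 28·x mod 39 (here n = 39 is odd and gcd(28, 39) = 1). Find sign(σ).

-1

Trace 34: π^k(34) = [34, 16, 19, 25, 37, 22, 31] for k=0..6.
π_28 has 6 disjoint cycles with lengths [12, 12, 12, 1, 1, 1] on {0,…,38}.
sign(π) = (−1)^{n − #cycles} = (−1)^{39−6} = (−1)^33 = -1.
Via Zolotarev, sign(π_{28}) = (28|39) = -1.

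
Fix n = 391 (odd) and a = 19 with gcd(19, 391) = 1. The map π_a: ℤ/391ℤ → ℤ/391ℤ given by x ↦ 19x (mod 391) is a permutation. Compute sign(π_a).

-1

Start at x=302: 302 → 264 → 324 → 291 → 55 → 263 → 305 → … (one orbit).
Cycle lengths of π_19 on ℤ/391ℤ: [88, 88, 88, 88, 22, 8, 8, 1]; 8 cycles in total.
With 8 cycles on 391 points, sign = (−1)^{391−8} = -1.
Via Zolotarev, sign(π_{19}) = (19|391) = -1.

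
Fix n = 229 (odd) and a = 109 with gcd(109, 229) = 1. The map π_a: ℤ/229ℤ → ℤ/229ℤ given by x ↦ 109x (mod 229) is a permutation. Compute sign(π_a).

-1

Trace 17: π^k(17) = [17, 21, 228, 120, 27, 195, 187] for k=0..6.
The orbit structure of x ↦ 109x mod 229: 4 orbits of sizes [76, 76, 76, 1].
sign(π) = (−1)^{n − #cycles} = (−1)^{229−4} = (−1)^225 = -1.
The Jacobi symbol (109|229) = -1 (Zolotarev) agrees.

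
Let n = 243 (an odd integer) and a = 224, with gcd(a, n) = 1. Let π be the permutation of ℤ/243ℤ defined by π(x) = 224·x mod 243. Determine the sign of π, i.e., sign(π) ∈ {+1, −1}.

-1

Start at x=224: 224 → 118 → 188 → 73 → 71 → 109 → 116 → … (one orbit).
Decompose π into cycles: lengths [54, 54, 54, 18, 18, 18, 6, 6, 6, 2, 2, 2, 2, 1] (14 cycles, including the fixed point 0).
sign(π) = (−1)^{n − #cycles} = (−1)^{243−14} = (−1)^229 = -1.
(224|243)_J = -1 (Zolotarev's lemma cross-check).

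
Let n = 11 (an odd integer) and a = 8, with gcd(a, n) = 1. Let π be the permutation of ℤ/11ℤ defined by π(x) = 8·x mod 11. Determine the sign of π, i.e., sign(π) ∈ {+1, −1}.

-1

Start at x=4: 4 → 10 → 3 → 2 → 5 → 7 → 1 → … (one orbit).
π_8 has 2 disjoint cycles with lengths [10, 1] on {0,…,10}.
Σ(ℓ_i−1) = 11−2 = 9; sign = (−1)^9 = -1.
Via Zolotarev, sign(π_{8}) = (8|11) = -1.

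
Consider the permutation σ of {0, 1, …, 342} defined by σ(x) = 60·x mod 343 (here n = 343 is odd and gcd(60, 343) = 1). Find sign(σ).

+1

Start at x=23: 23 → 8 → 137 → 331 → 309 → 18 → 51 → … (one orbit).
π_60 has 7 disjoint cycles with lengths [147, 147, 21, 21, 3, 3, 1] on {0,…,342}.
n − c = 343 − 7 = 336; sign = (−1)^336 = +1.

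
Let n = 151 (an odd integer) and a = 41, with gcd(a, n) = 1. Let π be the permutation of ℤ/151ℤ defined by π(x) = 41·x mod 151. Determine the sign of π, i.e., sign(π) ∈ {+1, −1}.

Start at x=64: 64 → 57 → 72 → 83 → 81 → 150 → 110 → … (one orbit).
Cycle lengths of π_41 on ℤ/151ℤ: [50, 50, 50, 1]; 4 cycles in total.
With 4 cycles on 151 points, sign = (−1)^{151−4} = -1.

-1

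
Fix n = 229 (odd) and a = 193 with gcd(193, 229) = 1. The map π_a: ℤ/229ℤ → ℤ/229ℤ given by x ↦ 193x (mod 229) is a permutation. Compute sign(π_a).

+1

Start at x=43: 43 → 55 → 81 → 61 → 94 → 51 → 225 → … (one orbit).
Decompose π into cycles: lengths [57, 57, 57, 57, 1] (5 cycles, including the fixed point 0).
sign(π) = (−1)^{n − #cycles} = (−1)^{229−5} = (−1)^224 = +1.
Check: (193/229) = +1 by Zolotarev.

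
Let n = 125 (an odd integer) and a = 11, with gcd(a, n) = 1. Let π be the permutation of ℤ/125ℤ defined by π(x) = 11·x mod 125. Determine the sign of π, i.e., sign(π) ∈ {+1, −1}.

Trace 121: π^k(121) = [121, 81, 16, 51, 61, 46, 6] for k=0..6.
The orbit structure of x ↦ 11x mod 125: 13 orbits of sizes [25, 25, 25, 25, 5, 5, 5, 5, 1, 1, 1, 1, 1].
sign(π) = (−1)^{n − #cycles} = (−1)^{125−13} = (−1)^112 = +1.
(11|125)_J = +1 (Zolotarev's lemma cross-check).

+1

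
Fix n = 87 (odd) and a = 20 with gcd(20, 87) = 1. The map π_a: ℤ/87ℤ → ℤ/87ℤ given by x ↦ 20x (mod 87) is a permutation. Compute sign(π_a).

-1

Orbit of 59 under x↦20x: [59, 49, 23, 25, 65, 82, 74]… (length divides ord_87(20)).
Cycle type of π: 14×4 + 7×4 + 2 + 1; total 10 cycles.
87 − 10 = 77 transpositions; sign(π) = (−1)^77 = -1.
Check: (20/87) = -1 by Zolotarev.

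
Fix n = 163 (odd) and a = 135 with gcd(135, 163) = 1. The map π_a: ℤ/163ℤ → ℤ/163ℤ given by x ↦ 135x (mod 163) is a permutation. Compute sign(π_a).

+1

Orbit of 36 under x↦135x: [36, 133, 25, 115, 40, 21, 64]… (length divides ord_163(135)).
π_135 has 7 disjoint cycles with lengths [27, 27, 27, 27, 27, 27, 1] on {0,…,162}.
163 − 7 = 156 transpositions; sign(π) = (−1)^156 = +1.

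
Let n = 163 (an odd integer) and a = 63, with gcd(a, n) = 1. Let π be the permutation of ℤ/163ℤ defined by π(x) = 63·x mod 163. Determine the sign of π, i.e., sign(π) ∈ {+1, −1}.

-1

Orbit of 115 under x↦63x: [115, 73, 35, 86, 39, 12, 104]… (length divides ord_163(63)).
The orbit structure of x ↦ 63x mod 163: 2 orbits of sizes [162, 1].
Σ(ℓ_i−1) = 163−2 = 161; sign = (−1)^161 = -1.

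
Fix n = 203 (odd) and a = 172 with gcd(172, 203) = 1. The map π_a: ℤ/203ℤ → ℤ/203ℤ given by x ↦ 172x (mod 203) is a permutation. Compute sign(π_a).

-1

Orbit of 93 under x↦172x: [93, 162, 53, 184, 183, 11, 65]… (length divides ord_203(172)).
Decompose π into cycles: lengths [84, 84, 28, 3, 3, 1] (6 cycles, including the fixed point 0).
203 − 6 = 197 transpositions; sign(π) = (−1)^197 = -1.
Via Zolotarev, sign(π_{172}) = (172|203) = -1.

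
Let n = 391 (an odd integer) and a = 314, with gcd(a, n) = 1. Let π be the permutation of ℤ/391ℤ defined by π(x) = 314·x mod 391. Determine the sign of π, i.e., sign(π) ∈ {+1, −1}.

-1

Trace 302: π^k(302) = [302, 206, 169, 281, 259, 389, 154] for k=0..6.
The orbit structure of x ↦ 314x mod 391: 8 orbits of sizes [88, 88, 88, 88, 22, 8, 8, 1].
Σ(ℓ_i−1) = 391−8 = 383; sign = (−1)^383 = -1.
(314|391)_J = -1 (Zolotarev's lemma cross-check).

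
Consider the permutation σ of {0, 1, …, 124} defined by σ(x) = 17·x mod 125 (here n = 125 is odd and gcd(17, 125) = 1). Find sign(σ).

-1

Trace 74: π^k(74) = [74, 8, 11, 62, 54, 43, 106] for k=0..6.
4 cycles of lengths [100, 20, 4, 1].
125 − 4 = 121 transpositions; sign(π) = (−1)^121 = -1.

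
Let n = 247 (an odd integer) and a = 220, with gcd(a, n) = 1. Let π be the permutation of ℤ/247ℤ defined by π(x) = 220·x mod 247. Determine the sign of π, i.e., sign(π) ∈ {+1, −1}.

Trace 235: π^k(235) = [235, 77, 144, 64, 1, 220] for k=0..5.
The orbit structure of x ↦ 220x mod 247: 49 orbits of sizes [6, 6, 6, 6, 6, 6, 6, 6, 6, 6, 6, 6, 6, 6, 6, 6, 6, 6, 6, 6, 6, 6, 6, 6, 6, 6, 6, 6, 6, 6, 6, 6, 6, 6, 6, 6, 3, 3, 3, 3, 3, 3, 2, 2, 2, 2, 2, 2, 1].
247 − 49 = 198 transpositions; sign(π) = (−1)^198 = +1.
Check: (220/247) = +1 by Zolotarev.

+1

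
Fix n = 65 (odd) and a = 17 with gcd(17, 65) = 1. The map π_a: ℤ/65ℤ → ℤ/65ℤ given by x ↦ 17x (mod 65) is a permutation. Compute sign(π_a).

-1

Orbit of 16 under x↦17x: [16, 12, 9, 23, 1, 17, 29]… (length divides ord_65(17)).
π_17 has 8 disjoint cycles with lengths [12, 12, 12, 12, 6, 6, 4, 1] on {0,…,64}.
Σ(ℓ_i−1) = 65−8 = 57; sign = (−1)^57 = -1.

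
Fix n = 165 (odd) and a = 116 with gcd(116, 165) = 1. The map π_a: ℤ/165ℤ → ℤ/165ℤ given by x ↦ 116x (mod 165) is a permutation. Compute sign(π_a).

Orbit of 101 under x↦116x: [101, 1, 116, 91, 161, 31, 131]… (length divides ord_165(116)).
Cycle lengths of π_116 on ℤ/165ℤ: [10, 10, 10, 10, 10, 10, 10, 10, 10, 10, 10, 10, 10, 10, 10, 2, 2, 2, 2, 2, 1, 1, 1, 1, 1]; 25 cycles in total.
25 cycles on 165: each ℓ→(−1)^(ℓ−1), product (−1)^140 = +1.
(116|165)_J = +1 (Zolotarev's lemma cross-check).

+1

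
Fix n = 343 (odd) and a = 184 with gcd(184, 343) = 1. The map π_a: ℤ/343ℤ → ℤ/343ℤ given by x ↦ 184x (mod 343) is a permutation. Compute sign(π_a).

Start at x=65: 65 → 298 → 295 → 86 → 46 → 232 → 156 → … (one orbit).
π_184 has 7 disjoint cycles with lengths [147, 147, 21, 21, 3, 3, 1] on {0,…,342}.
Σ(ℓ_i−1) = 343−7 = 336; sign = (−1)^336 = +1.
(184|343)_J = +1 (Zolotarev's lemma cross-check).

+1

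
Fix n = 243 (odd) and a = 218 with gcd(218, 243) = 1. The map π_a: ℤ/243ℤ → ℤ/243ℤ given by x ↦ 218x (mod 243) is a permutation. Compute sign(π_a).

Trace 83: π^k(83) = [83, 112, 116, 16, 86, 37, 47] for k=0..6.
The orbit structure of x ↦ 218x mod 243: 6 orbits of sizes [162, 54, 18, 6, 2, 1].
6 cycles on 243: each ℓ→(−1)^(ℓ−1), product (−1)^237 = -1.

-1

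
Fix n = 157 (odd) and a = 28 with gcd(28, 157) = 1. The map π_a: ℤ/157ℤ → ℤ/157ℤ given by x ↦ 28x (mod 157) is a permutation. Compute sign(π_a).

-1

Orbit of 28 under x↦28x: [28, 156, 129, 1]… (length divides ord_157(28)).
40 cycles of lengths [4, 4, 4, 4, 4, 4, 4, 4, 4, 4, 4, 4, 4, 4, 4, 4, 4, 4, 4, 4, 4, 4, 4, 4, 4, 4, 4, 4, 4, 4, 4, 4, 4, 4, 4, 4, 4, 4, 4, 1].
40 cycles on 157: each ℓ→(−1)^(ℓ−1), product (−1)^117 = -1.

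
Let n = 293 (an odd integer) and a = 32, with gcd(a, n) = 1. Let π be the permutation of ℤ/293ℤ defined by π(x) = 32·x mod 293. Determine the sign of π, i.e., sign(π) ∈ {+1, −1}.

Start at x=53: 53 → 231 → 67 → 93 → 46 → 7 → 224 → … (one orbit).
Cycle lengths of π_32 on ℤ/293ℤ: [292, 1]; 2 cycles in total.
n − c = 293 − 2 = 291; sign = (−1)^291 = -1.

-1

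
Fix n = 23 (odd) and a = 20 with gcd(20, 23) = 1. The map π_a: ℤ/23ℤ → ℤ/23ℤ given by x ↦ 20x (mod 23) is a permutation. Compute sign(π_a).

-1

Orbit of 16 under x↦20x: [16, 21, 6, 5, 8, 22, 3]… (length divides ord_23(20)).
π_20 has 2 disjoint cycles with lengths [22, 1] on {0,…,22}.
2 cycles on 23: each ℓ→(−1)^(ℓ−1), product (−1)^21 = -1.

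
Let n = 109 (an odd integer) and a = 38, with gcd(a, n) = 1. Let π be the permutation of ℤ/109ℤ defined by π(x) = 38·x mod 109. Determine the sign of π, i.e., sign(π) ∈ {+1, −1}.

+1

Start at x=27: 27 → 45 → 75 → 16 → 63 → 105 → 66 → … (one orbit).
13 cycles of lengths [9, 9, 9, 9, 9, 9, 9, 9, 9, 9, 9, 9, 1].
Σ(ℓ_i−1) = 109−13 = 96; sign = (−1)^96 = +1.
Zolotarev: (38|109) = +1, matching the cycle-count sign.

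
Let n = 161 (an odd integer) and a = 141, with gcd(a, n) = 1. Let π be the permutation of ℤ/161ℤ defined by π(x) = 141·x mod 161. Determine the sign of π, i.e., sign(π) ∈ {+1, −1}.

+1

Start at x=1: 1 → 141 → 78 → 50 → 127 → 36 → 85 → … (one orbit).
π_141 has 21 disjoint cycles with lengths [11, 11, 11, 11, 11, 11, 11, 11, 11, 11, 11, 11, 11, 11, 1, 1, 1, 1, 1, 1, 1] on {0,…,160}.
With 21 cycles on 161 points, sign = (−1)^{161−21} = +1.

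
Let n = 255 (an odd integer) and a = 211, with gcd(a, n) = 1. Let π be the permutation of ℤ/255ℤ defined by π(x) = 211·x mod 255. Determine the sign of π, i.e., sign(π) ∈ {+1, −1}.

-1

Orbit of 121 under x↦211x: [121, 31, 166, 91, 76, 226, 1]… (length divides ord_255(211)).
The orbit structure of x ↦ 211x mod 255: 30 orbits of sizes [16, 16, 16, 16, 16, 16, 16, 16, 16, 16, 16, 16, 16, 16, 16, 1, 1, 1, 1, 1, 1, 1, 1, 1, 1, 1, 1, 1, 1, 1].
n − c = 255 − 30 = 225; sign = (−1)^225 = -1.
Check: (211/255) = -1 by Zolotarev.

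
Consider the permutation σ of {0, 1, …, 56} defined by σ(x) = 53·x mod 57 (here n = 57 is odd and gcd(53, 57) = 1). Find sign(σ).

Trace 56: π^k(56) = [56, 4, 41, 7, 29, 55, 8] for k=0..6.
The orbit structure of x ↦ 53x mod 57: 5 orbits of sizes [18, 18, 18, 2, 1].
With 5 cycles on 57 points, sign = (−1)^{57−5} = +1.

+1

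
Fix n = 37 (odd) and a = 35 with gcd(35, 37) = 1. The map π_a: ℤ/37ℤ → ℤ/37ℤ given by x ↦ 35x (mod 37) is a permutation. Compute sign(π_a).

-1

Start at x=20: 20 → 34 → 6 → 25 → 24 → 26 → 22 → … (one orbit).
π_35 has 2 disjoint cycles with lengths [36, 1] on {0,…,36}.
With 2 cycles on 37 points, sign = (−1)^{37−2} = -1.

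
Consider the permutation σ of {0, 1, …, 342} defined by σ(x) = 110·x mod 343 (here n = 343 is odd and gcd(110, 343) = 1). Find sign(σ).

-1

Start at x=177: 177 → 262 → 8 → 194 → 74 → 251 → 170 → … (one orbit).
Cycle type of π: 294 + 42 + 6 + 1; total 4 cycles.
n − c = 343 − 4 = 339; sign = (−1)^339 = -1.
(110|343)_J = -1 (Zolotarev's lemma cross-check).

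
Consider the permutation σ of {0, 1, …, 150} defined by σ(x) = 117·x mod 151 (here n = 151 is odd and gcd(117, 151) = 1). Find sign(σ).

Trace 150: π^k(150) = [150, 34, 52, 44, 14, 128, 27] for k=0..6.
The orbit structure of x ↦ 117x mod 151: 2 orbits of sizes [150, 1].
sign(π) = (−1)^{n − #cycles} = (−1)^{151−2} = (−1)^149 = -1.

-1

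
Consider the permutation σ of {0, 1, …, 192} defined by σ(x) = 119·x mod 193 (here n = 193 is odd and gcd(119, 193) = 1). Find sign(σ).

Start at x=14: 14 → 122 → 43 → 99 → 8 → 180 → 190 → … (one orbit).
The orbit structure of x ↦ 119x mod 193: 4 orbits of sizes [64, 64, 64, 1].
193 − 4 = 189 transpositions; sign(π) = (−1)^189 = -1.

-1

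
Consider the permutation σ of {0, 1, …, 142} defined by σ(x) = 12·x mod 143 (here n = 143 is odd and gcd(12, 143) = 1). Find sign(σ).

Trace 1: π^k(1) = [1, 12] for k=0..1.
Decompose π into cycles: lengths [2, 2, 2, 2, 2, 2, 2, 2, 2, 2, 2, 2, 2, 2, 2, 2, 2, 2, 2, 2, 2, 2, 2, 2, 2, 2, 2, 2, 2, 2, 2, 2, 2, 2, 2, 2, 2, 2, 2, 2, 2, 2, 2, 2, 2, 2, 2, 2, 2, 2, 2, 2, 2, 2, 2, 2, 2, 2, 2, 2, 2, 2, 2, 2, 2, 2, 1, 1, 1, 1, 1, 1, 1, 1, 1, 1, 1] (77 cycles, including the fixed point 0).
143 − 77 = 66 transpositions; sign(π) = (−1)^66 = +1.

+1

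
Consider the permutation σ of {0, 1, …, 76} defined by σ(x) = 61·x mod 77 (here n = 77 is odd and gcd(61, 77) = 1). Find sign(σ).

Trace 10: π^k(10) = [10, 71, 19, 4, 13, 23, 17] for k=0..6.
The orbit structure of x ↦ 61x mod 77: 5 orbits of sizes [30, 30, 10, 6, 1].
Σ(ℓ_i−1) = 77−5 = 72; sign = (−1)^72 = +1.
The Jacobi symbol (61|77) = +1 (Zolotarev) agrees.

+1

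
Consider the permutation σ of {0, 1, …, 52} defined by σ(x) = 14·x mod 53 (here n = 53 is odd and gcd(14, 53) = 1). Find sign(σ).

-1

Orbit of 11 under x↦14x: [11, 48, 36, 27, 7, 45, 47]… (length divides ord_53(14)).
Cycle type of π: 52 + 1; total 2 cycles.
2 cycles on 53: each ℓ→(−1)^(ℓ−1), product (−1)^51 = -1.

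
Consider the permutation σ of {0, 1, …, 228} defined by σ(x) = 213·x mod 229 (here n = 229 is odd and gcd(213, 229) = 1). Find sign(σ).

+1

Orbit of 203 under x↦213x: [203, 187, 214, 11, 53, 68, 57]… (length divides ord_229(213)).
7 cycles of lengths [38, 38, 38, 38, 38, 38, 1].
sign(π) = (−1)^{n − #cycles} = (−1)^{229−7} = (−1)^222 = +1.
Check: (213/229) = +1 by Zolotarev.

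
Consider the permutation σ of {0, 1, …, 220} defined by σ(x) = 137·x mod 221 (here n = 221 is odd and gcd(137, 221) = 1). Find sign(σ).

Trace 205: π^k(205) = [205, 18, 35, 154, 103, 188, 120] for k=0..6.
34 cycles of lengths [12, 12, 12, 12, 12, 12, 12, 12, 12, 12, 12, 12, 12, 12, 12, 12, 12, 1, 1, 1, 1, 1, 1, 1, 1, 1, 1, 1, 1, 1, 1, 1, 1, 1].
34 cycles on 221: each ℓ→(−1)^(ℓ−1), product (−1)^187 = -1.
(137|221)_J = -1 (Zolotarev's lemma cross-check).

-1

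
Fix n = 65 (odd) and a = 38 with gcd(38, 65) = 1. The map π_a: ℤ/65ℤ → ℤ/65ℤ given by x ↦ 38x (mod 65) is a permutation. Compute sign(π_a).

Start at x=38: 38 → 14 → 12 → 1 → 38 (one orbit).
Cycle lengths of π_38 on ℤ/65ℤ: [4, 4, 4, 4, 4, 4, 4, 4, 4, 4, 4, 4, 4, 2, 2, 2, 2, 2, 2, 1]; 20 cycles in total.
20 cycles on 65: each ℓ→(−1)^(ℓ−1), product (−1)^45 = -1.
Check: (38/65) = -1 by Zolotarev.

-1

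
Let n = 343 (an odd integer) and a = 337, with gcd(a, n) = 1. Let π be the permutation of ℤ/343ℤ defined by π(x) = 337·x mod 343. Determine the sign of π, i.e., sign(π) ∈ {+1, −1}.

Trace 29: π^k(29) = [29, 169, 15, 253, 197, 190, 232] for k=0..6.
Decompose π into cycles: lengths [49, 49, 49, 49, 49, 49, 7, 7, 7, 7, 7, 7, 1, 1, 1, 1, 1, 1, 1] (19 cycles, including the fixed point 0).
n − c = 343 − 19 = 324; sign = (−1)^324 = +1.
Check: (337/343) = +1 by Zolotarev.

+1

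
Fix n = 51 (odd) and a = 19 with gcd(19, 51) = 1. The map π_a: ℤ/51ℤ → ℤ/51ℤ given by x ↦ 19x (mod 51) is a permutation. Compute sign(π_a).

Orbit of 16 under x↦19x: [16, 49, 13, 43, 1, 19, 4]… (length divides ord_51(19)).
π_19 has 9 disjoint cycles with lengths [8, 8, 8, 8, 8, 8, 1, 1, 1] on {0,…,50}.
9 cycles on 51: each ℓ→(−1)^(ℓ−1), product (−1)^42 = +1.

+1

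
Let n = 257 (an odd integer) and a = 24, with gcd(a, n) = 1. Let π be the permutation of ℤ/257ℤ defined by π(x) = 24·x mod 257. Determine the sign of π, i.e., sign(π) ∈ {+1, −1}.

-1

Trace 43: π^k(43) = [43, 4, 96, 248, 41, 213, 229] for k=0..6.
π_24 has 2 disjoint cycles with lengths [256, 1] on {0,…,256}.
sign(π) = (−1)^{n − #cycles} = (−1)^{257−2} = (−1)^255 = -1.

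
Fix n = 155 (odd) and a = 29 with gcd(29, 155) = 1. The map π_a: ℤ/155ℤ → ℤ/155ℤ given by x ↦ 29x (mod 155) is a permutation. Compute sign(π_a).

-1

Orbit of 29 under x↦29x: [29, 66, 54, 16, 154, 126, 89]… (length divides ord_155(29)).
18 cycles of lengths [10, 10, 10, 10, 10, 10, 10, 10, 10, 10, 10, 10, 10, 10, 10, 2, 2, 1].
With 18 cycles on 155 points, sign = (−1)^{155−18} = -1.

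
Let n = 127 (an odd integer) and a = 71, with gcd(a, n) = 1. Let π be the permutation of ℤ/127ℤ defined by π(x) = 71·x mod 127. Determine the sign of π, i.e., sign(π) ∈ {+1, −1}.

Trace 42: π^k(42) = [42, 61, 13, 34, 1, 71, 88] for k=0..6.
Cycle type of π: 63×2 + 1; total 3 cycles.
3 cycles on 127: each ℓ→(−1)^(ℓ−1), product (−1)^124 = +1.

+1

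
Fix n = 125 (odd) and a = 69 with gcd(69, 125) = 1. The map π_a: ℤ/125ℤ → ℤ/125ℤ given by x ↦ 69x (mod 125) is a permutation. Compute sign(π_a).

Start at x=9: 9 → 121 → 99 → 81 → 89 → 16 → 104 → … (one orbit).
The orbit structure of x ↦ 69x mod 125: 7 orbits of sizes [50, 50, 10, 10, 2, 2, 1].
7 cycles on 125: each ℓ→(−1)^(ℓ−1), product (−1)^118 = +1.
Check: (69/125) = +1 by Zolotarev.

+1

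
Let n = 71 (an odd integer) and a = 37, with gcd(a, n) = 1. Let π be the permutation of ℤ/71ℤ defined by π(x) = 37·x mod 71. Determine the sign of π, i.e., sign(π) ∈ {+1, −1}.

+1

Trace 37: π^k(37) = [37, 20, 30, 45, 32, 48, 1] for k=0..6.
Cycle lengths of π_37 on ℤ/71ℤ: [7, 7, 7, 7, 7, 7, 7, 7, 7, 7, 1]; 11 cycles in total.
n − c = 71 − 11 = 60; sign = (−1)^60 = +1.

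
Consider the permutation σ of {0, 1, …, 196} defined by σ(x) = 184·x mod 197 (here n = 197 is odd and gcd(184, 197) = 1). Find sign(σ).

Orbit of 45 under x↦184x: [45, 6, 119, 29, 17, 173, 115]… (length divides ord_197(184)).
The orbit structure of x ↦ 184x mod 197: 2 orbits of sizes [196, 1].
2 cycles on 197: each ℓ→(−1)^(ℓ−1), product (−1)^195 = -1.

-1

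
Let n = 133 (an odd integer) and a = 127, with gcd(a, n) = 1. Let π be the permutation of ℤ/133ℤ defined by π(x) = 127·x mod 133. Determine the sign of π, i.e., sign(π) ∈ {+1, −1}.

-1

Trace 92: π^k(92) = [92, 113, 120, 78, 64, 15, 43] for k=0..6.
14 cycles of lengths [18, 18, 18, 18, 18, 18, 18, 1, 1, 1, 1, 1, 1, 1].
n − c = 133 − 14 = 119; sign = (−1)^119 = -1.
(127|133)_J = -1 (Zolotarev's lemma cross-check).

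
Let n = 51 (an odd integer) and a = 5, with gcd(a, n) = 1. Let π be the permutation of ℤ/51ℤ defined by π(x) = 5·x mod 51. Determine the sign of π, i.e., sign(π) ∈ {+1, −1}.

Trace 5: π^k(5) = [5, 25, 23, 13, 14, 19, 44] for k=0..6.
5 cycles of lengths [16, 16, 16, 2, 1].
Σ(ℓ_i−1) = 51−5 = 46; sign = (−1)^46 = +1.

+1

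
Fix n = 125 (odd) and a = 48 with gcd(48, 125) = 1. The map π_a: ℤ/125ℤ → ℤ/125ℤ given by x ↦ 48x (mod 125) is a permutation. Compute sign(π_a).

-1

Orbit of 124 under x↦48x: [124, 77, 71, 33, 84, 32, 36]… (length divides ord_125(48)).
Cycle type of π: 100 + 20 + 4 + 1; total 4 cycles.
sign(π) = (−1)^{n − #cycles} = (−1)^{125−4} = (−1)^121 = -1.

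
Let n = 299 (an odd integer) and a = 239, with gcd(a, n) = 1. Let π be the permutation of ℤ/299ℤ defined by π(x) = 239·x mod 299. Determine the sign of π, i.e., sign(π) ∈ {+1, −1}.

Trace 265: π^k(265) = [265, 246, 190, 261, 187, 142, 151] for k=0..6.
Decompose π into cycles: lengths [44, 44, 44, 44, 44, 44, 11, 11, 4, 4, 4, 1] (12 cycles, including the fixed point 0).
Σ(ℓ_i−1) = 299−12 = 287; sign = (−1)^287 = -1.

-1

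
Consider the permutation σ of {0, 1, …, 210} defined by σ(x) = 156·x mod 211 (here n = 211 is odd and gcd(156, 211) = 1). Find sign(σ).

Trace 55: π^k(55) = [55, 140, 107, 23, 1, 156, 71] for k=0..6.
22 cycles of lengths [10, 10, 10, 10, 10, 10, 10, 10, 10, 10, 10, 10, 10, 10, 10, 10, 10, 10, 10, 10, 10, 1].
sign(π) = (−1)^{n − #cycles} = (−1)^{211−22} = (−1)^189 = -1.
Check: (156/211) = -1 by Zolotarev.

-1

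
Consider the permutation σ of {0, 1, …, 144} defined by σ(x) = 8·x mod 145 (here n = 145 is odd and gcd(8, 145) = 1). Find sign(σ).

+1

Trace 72: π^k(72) = [72, 141, 113, 34, 127, 1, 8] for k=0..6.
Decompose π into cycles: lengths [28, 28, 28, 28, 28, 4, 1] (7 cycles, including the fixed point 0).
7 cycles on 145: each ℓ→(−1)^(ℓ−1), product (−1)^138 = +1.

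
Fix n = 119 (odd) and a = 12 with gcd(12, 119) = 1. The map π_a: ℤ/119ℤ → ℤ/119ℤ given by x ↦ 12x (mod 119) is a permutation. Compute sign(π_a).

Start at x=64: 64 → 54 → 53 → 41 → 16 → 73 → 43 → … (one orbit).
5 cycles of lengths [48, 48, 16, 6, 1].
With 5 cycles on 119 points, sign = (−1)^{119−5} = +1.

+1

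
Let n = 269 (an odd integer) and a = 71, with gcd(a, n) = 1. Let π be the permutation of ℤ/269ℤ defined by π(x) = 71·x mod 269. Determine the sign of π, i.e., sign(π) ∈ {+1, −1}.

Orbit of 32 under x↦71x: [32, 120, 181, 208, 242, 235, 7]… (length divides ord_269(71)).
Decompose π into cycles: lengths [268, 1] (2 cycles, including the fixed point 0).
2 cycles on 269: each ℓ→(−1)^(ℓ−1), product (−1)^267 = -1.
Zolotarev: (71|269) = -1, matching the cycle-count sign.

-1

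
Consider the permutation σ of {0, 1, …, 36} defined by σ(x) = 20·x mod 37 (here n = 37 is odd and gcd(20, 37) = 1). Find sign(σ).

-1

Orbit of 6 under x↦20x: [6, 9, 32, 11, 35, 34, 14]… (length divides ord_37(20)).
Cycle type of π: 36 + 1; total 2 cycles.
Σ(ℓ_i−1) = 37−2 = 35; sign = (−1)^35 = -1.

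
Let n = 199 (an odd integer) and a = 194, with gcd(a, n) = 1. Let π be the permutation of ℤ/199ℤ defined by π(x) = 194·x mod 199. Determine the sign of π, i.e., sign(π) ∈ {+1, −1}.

-1

Start at x=135: 135 → 121 → 191 → 40 → 198 → 5 → 174 → … (one orbit).
Cycle lengths of π_194 on ℤ/199ℤ: [66, 66, 66, 1]; 4 cycles in total.
With 4 cycles on 199 points, sign = (−1)^{199−4} = -1.
The Jacobi symbol (194|199) = -1 (Zolotarev) agrees.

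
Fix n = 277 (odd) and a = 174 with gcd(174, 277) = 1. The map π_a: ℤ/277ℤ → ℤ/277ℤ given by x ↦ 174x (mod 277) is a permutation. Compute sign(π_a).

-1

Orbit of 122 under x↦174x: [122, 176, 154, 204, 40, 35, 273]… (length divides ord_277(174)).
Cycle type of π: 276 + 1; total 2 cycles.
Σ(ℓ_i−1) = 277−2 = 275; sign = (−1)^275 = -1.
The Jacobi symbol (174|277) = -1 (Zolotarev) agrees.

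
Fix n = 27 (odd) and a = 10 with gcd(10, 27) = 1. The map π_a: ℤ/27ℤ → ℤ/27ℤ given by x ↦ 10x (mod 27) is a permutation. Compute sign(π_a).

+1

Orbit of 10 under x↦10x: [10, 19, 1]… (length divides ord_27(10)).
Decompose π into cycles: lengths [3, 3, 3, 3, 3, 3, 1, 1, 1, 1, 1, 1, 1, 1, 1] (15 cycles, including the fixed point 0).
15 cycles on 27: each ℓ→(−1)^(ℓ−1), product (−1)^12 = +1.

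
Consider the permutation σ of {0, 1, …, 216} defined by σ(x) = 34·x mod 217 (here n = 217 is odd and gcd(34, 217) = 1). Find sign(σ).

+1

Trace 211: π^k(211) = [211, 13, 8, 55, 134, 216, 183] for k=0..6.
Cycle type of π: 30×7 + 2×3 + 1; total 11 cycles.
11 cycles on 217: each ℓ→(−1)^(ℓ−1), product (−1)^206 = +1.
Zolotarev: (34|217) = +1, matching the cycle-count sign.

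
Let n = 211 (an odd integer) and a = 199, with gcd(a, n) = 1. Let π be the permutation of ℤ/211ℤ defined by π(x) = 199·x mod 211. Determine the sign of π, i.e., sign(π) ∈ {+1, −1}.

Start at x=199: 199 → 144 → 171 → 58 → 148 → 123 → 1 → 199 (one orbit).
The orbit structure of x ↦ 199x mod 211: 31 orbits of sizes [7, 7, 7, 7, 7, 7, 7, 7, 7, 7, 7, 7, 7, 7, 7, 7, 7, 7, 7, 7, 7, 7, 7, 7, 7, 7, 7, 7, 7, 7, 1].
With 31 cycles on 211 points, sign = (−1)^{211−31} = +1.

+1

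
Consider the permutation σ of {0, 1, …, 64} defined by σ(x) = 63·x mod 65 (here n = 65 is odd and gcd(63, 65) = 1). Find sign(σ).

Start at x=8: 8 → 49 → 32 → 1 → 63 → 4 → 57 → … (one orbit).
π_63 has 7 disjoint cycles with lengths [12, 12, 12, 12, 12, 4, 1] on {0,…,64}.
n − c = 65 − 7 = 58; sign = (−1)^58 = +1.
(63|65)_J = +1 (Zolotarev's lemma cross-check).

+1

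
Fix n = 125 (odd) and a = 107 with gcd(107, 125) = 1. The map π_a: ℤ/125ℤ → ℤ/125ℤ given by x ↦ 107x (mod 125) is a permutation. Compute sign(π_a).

-1

Orbit of 24 under x↦107x: [24, 68, 26, 32, 49, 118, 1]… (length divides ord_125(107)).
Cycle lengths of π_107 on ℤ/125ℤ: [20, 20, 20, 20, 20, 4, 4, 4, 4, 4, 4, 1]; 12 cycles in total.
sign(π) = (−1)^{n − #cycles} = (−1)^{125−12} = (−1)^113 = -1.
Zolotarev: (107|125) = -1, matching the cycle-count sign.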